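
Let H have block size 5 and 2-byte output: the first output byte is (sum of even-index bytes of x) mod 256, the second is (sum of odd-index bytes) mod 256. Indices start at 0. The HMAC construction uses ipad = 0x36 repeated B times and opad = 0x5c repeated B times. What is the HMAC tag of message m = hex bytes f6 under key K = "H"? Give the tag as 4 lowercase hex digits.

Key "H" = 48 is 1 byte ≤ B = 5; zero-pad to 5 bytes: K' = 48 00 00 00 00.
K' ⊕ ipad = 7e 36 36 36 36.  K' ⊕ opad = 14 5c 5c 5c 5c.
Inner input = (K'⊕ipad) ∥ m = 7e 36 36 36 36 ∥ f6.
Inner hash: even-index sum = 234 mod 256 = 234; odd-index sum = 354 mod 256 = 98 → ea 62.
Outer input = (K'⊕opad) ∥ inner = 14 5c 5c 5c 5c ∥ ea 62.
Outer hash (tag): even-index sum = 302 mod 256 = 46; odd-index sum = 418 mod 256 = 162 → 2e a2.

2ea2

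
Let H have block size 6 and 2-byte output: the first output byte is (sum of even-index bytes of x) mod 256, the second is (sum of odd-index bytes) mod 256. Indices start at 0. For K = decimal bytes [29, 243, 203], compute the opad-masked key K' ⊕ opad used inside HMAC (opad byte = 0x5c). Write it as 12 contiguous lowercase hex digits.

41af975c5c5c

Key decimal bytes [29, 243, 203] = 1d f3 cb is 3 bytes ≤ B = 6; zero-pad to 6 bytes: K' = 1d f3 cb 00 00 00.
XOR each byte with 0x5c: 1d⊕5c=41, f3⊕5c=af, cb⊕5c=97, 00⊕5c=5c, 00⊕5c=5c, 00⊕5c=5c.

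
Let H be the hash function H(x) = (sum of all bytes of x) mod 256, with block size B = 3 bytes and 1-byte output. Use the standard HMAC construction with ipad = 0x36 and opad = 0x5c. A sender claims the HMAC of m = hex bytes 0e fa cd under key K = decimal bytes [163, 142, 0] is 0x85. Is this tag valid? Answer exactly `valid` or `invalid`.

Key decimal bytes [163, 142, 0] = a3 8e 00 is exactly B = 3 bytes: K' = a3 8e 00.
K' ⊕ ipad = 95 b8 36; K' ⊕ opad = ff d2 5c.
Inner hash: sum = 149+184+54+14+250+205 = 856; mod 256 = 88 → 58.
Outer hash (recomputed tag): sum = 255+210+92+88 = 645; mod 256 = 133 → 85.
Recomputed tag = 85; claimed = 85 → match.

valid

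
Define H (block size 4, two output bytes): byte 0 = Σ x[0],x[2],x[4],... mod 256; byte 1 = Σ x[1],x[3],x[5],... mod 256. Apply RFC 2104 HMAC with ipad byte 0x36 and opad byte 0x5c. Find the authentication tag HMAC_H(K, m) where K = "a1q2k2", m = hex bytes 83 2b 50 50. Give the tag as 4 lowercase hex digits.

Key "a1q2k2" = 61 31 71 32 6b 32 is 6 bytes > B = 4, so hash it first: H(key) = 3d 95, then zero-pad to 4 bytes: K' = 3d 95 00 00.
K' ⊕ ipad = 0b a3 36 36.  K' ⊕ opad = 61 c9 5c 5c.
Inner input = (K'⊕ipad) ∥ m = 0b a3 36 36 ∥ 83 2b 50 50.
Inner hash: even-index sum = 276 mod 256 = 20; odd-index sum = 340 mod 256 = 84 → 14 54.
Outer input = (K'⊕opad) ∥ inner = 61 c9 5c 5c ∥ 14 54.
Outer hash (tag): even-index sum = 209 mod 256 = 209; odd-index sum = 377 mod 256 = 121 → d1 79.

d179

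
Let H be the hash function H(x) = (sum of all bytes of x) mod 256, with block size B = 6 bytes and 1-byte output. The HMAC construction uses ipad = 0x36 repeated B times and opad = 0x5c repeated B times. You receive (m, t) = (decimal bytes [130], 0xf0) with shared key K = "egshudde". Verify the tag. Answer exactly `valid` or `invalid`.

valid

Key "egshudde" = 65 67 73 68 75 64 64 65 is 8 bytes > B = 6, so hash it first: H(key) = 49, then zero-pad to 6 bytes: K' = 49 00 00 00 00 00.
K' ⊕ ipad = 7f 36 36 36 36 36; K' ⊕ opad = 15 5c 5c 5c 5c 5c.
Inner hash: sum = 127+54+54+54+54+54+130 = 527; mod 256 = 15 → 0f.
Outer hash (recomputed tag): sum = 21+92+92+92+92+92+15 = 496; mod 256 = 240 → f0.
Recomputed tag = f0; claimed = f0 → match.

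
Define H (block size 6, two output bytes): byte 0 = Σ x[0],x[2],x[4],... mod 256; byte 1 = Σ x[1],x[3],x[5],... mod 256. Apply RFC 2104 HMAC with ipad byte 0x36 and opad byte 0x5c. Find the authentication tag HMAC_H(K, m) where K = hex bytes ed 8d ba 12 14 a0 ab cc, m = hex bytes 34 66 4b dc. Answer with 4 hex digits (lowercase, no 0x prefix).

Key hex bytes ed 8d ba 12 14 a0 ab cc is 8 bytes > B = 6, so hash it first: H(key) = 66 0b, then zero-pad to 6 bytes: K' = 66 0b 00 00 00 00.
K' ⊕ ipad = 50 3d 36 36 36 36.  K' ⊕ opad = 3a 57 5c 5c 5c 5c.
Inner input = (K'⊕ipad) ∥ m = 50 3d 36 36 36 36 ∥ 34 66 4b dc.
Inner hash: even-index sum = 315 mod 256 = 59; odd-index sum = 491 mod 256 = 235 → 3b eb.
Outer input = (K'⊕opad) ∥ inner = 3a 57 5c 5c 5c 5c ∥ 3b eb.
Outer hash (tag): even-index sum = 301 mod 256 = 45; odd-index sum = 506 mod 256 = 250 → 2d fa.

2dfa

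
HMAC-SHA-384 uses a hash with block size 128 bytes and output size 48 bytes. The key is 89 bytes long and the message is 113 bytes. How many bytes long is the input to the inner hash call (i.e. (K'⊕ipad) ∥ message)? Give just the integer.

241

Key is 89 ≤ 128 bytes, zero-padded: |K'| = 128.
Inner input = (K'⊕ipad) ∥ m → 128 + 113 = 241 bytes.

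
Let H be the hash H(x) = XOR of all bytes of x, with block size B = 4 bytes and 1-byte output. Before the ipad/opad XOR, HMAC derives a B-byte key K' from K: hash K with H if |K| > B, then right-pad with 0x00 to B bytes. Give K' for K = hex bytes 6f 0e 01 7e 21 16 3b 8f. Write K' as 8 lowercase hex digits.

|K| = 8 > B = 4, so first hash the key.
H(K): XOR 6f⊕0e⊕01⊕7e⊕21⊕16⊕3b⊕8f = 9d.
Zero-pad H(K) = 9d to 4 bytes: K' = 9d 00 00 00.

9d000000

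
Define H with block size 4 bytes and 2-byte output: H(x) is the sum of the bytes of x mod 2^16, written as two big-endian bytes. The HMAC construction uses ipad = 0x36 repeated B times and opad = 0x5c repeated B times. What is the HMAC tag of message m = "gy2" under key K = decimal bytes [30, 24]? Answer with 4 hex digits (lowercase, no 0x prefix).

Key decimal bytes [30, 24] = 1e 18 is 2 bytes ≤ B = 4; zero-pad to 4 bytes: K' = 1e 18 00 00.
K' ⊕ ipad = 28 2e 36 36.  K' ⊕ opad = 42 44 5c 5c.
Inner input = (K'⊕ipad) ∥ m = 28 2e 36 36 ∥ 67 79 32.
Inner hash: sum = 40+46+54+54+103+121+50 = 468 → 01 d4.
Outer input = (K'⊕opad) ∥ inner = 42 44 5c 5c ∥ 01 d4.
Outer hash (tag): sum = 66+68+92+92+1+212 = 531 → 02 13.

0213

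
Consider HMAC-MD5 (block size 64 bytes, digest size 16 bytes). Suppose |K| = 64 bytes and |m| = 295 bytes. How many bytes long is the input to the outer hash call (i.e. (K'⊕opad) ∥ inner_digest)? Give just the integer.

80

Key is 64 ≤ 64 bytes, zero-padded: |K'| = 64.
Outer input = (K'⊕opad) ∥ H(inner) → 64 + 16 = 80 bytes.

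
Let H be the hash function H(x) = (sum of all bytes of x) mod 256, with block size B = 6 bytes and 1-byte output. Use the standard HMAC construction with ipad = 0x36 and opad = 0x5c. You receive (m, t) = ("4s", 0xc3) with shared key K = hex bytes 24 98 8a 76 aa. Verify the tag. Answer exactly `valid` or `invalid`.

valid

Key hex bytes 24 98 8a 76 aa is 5 bytes ≤ B = 6; zero-pad to 6 bytes: K' = 24 98 8a 76 aa 00.
K' ⊕ ipad = 12 ae bc 40 9c 36; K' ⊕ opad = 78 c4 d6 2a f6 5c.
Inner hash: sum = 18+174+188+64+156+54+52+115 = 821; mod 256 = 53 → 35.
Outer hash (recomputed tag): sum = 120+196+214+42+246+92+53 = 963; mod 256 = 195 → c3.
Recomputed tag = c3; claimed = c3 → match.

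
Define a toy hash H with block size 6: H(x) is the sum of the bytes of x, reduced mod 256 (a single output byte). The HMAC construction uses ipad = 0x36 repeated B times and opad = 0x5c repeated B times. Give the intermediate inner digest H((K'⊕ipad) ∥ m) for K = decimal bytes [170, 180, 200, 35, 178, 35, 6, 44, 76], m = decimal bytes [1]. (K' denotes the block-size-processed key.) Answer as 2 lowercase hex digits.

b9

Key decimal bytes [170, 180, 200, 35, 178, 35, 6, 44, 76] = aa b4 c8 23 b2 23 06 2c 4c is 9 bytes > B = 6, so hash it first: H(key) = 9c, then zero-pad to 6 bytes: K' = 9c 00 00 00 00 00.
K' ⊕ ipad = aa 36 36 36 36 36.
Inner input = aa 36 36 36 36 36 ∥ 01.
Inner hash: sum = 170+54+54+54+54+54+1 = 441; mod 256 = 185 → b9.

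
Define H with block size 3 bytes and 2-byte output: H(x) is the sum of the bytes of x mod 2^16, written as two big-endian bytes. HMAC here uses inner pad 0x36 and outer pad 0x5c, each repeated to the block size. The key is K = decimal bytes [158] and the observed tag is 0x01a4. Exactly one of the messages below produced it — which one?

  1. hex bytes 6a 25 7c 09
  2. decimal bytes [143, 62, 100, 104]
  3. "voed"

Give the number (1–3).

Key decimal bytes [158] = 9e is 1 byte ≤ B = 3; zero-pad to 3 bytes: K' = 9e 00 00.
K' ⊕ ipad = a8 36 36; K' ⊕ opad = c2 5c 5c.
m1: inner = H(a8 36 36 6a 25 7c 09) = 02 28; tag = H(c2 5c 5c 02 28) = 01a4 ← matches
m2: inner = H(a8 36 36 8f 3e 64 68) = 02 ad; tag = H(c2 5c 5c 02 ad) = 0229
m3: inner = H(a8 36 36 76 6f 65 64) = 02 c2; tag = H(c2 5c 5c 02 c2) = 023e

1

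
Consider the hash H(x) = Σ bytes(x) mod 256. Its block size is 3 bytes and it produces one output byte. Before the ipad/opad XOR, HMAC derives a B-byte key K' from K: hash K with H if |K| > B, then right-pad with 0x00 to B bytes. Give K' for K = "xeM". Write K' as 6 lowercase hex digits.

Key "xeM" = 78 65 4d is exactly B = 3 bytes: K' = 78 65 4d.

78654d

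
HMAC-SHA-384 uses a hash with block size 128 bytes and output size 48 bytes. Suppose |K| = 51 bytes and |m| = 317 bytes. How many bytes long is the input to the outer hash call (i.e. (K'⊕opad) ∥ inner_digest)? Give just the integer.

176

Key is 51 ≤ 128 bytes, zero-padded: |K'| = 128.
Outer input = (K'⊕opad) ∥ H(inner) → 128 + 48 = 176 bytes.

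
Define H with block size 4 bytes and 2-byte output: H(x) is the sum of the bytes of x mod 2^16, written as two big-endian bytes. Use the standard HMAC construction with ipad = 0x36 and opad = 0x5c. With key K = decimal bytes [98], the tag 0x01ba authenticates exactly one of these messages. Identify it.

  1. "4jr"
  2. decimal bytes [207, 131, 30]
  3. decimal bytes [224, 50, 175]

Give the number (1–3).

2

Key decimal bytes [98] = 62 is 1 byte ≤ B = 4; zero-pad to 4 bytes: K' = 62 00 00 00.
K' ⊕ ipad = 54 36 36 36; K' ⊕ opad = 3e 5c 5c 5c.
m1: inner = H(54 36 36 36 34 6a 72) = 02 06; tag = H(3e 5c 5c 5c 02 06) = 015a
m2: inner = H(54 36 36 36 cf 83 1e) = 02 66; tag = H(3e 5c 5c 5c 02 66) = 01ba ← matches
m3: inner = H(54 36 36 36 e0 32 af) = 02 b7; tag = H(3e 5c 5c 5c 02 b7) = 020b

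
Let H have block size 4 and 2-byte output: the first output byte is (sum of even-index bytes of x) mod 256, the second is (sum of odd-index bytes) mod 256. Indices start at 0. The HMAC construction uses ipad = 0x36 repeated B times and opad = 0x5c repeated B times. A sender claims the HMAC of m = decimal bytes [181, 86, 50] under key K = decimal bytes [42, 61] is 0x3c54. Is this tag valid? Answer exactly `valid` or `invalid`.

Key decimal bytes [42, 61] = 2a 3d is 2 bytes ≤ B = 4; zero-pad to 4 bytes: K' = 2a 3d 00 00.
K' ⊕ ipad = 1c 0b 36 36; K' ⊕ opad = 76 61 5c 5c.
Inner hash: even-index sum = 313 mod 256 = 57; odd-index sum = 151 mod 256 = 151 → 39 97.
Outer hash (recomputed tag): even-index sum = 267 mod 256 = 11; odd-index sum = 340 mod 256 = 84 → 0b 54.
Recomputed tag = 0b54; claimed = 3c54 → mismatch.

invalid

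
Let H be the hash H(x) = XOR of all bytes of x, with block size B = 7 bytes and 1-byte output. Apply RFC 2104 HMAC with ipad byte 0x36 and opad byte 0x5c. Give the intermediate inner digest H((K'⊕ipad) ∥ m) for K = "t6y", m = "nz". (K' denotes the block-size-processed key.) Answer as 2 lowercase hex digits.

Key "t6y" = 74 36 79 is 3 bytes ≤ B = 7; zero-pad to 7 bytes: K' = 74 36 79 00 00 00 00.
K' ⊕ ipad = 42 00 4f 36 36 36 36.
Inner input = 42 00 4f 36 36 36 36 ∥ 6e 7a.
Inner hash: XOR 42⊕00⊕4f⊕36⊕36⊕36⊕36⊕6e⊕7a = 19.

19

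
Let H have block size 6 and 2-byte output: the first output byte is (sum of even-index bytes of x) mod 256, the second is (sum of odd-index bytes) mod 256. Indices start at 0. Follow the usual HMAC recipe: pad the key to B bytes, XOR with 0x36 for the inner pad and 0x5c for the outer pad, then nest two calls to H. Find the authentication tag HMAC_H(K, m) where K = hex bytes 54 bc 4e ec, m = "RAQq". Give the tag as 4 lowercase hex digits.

2938

Key hex bytes 54 bc 4e ec is 4 bytes ≤ B = 6; zero-pad to 6 bytes: K' = 54 bc 4e ec 00 00.
K' ⊕ ipad = 62 8a 78 da 36 36.  K' ⊕ opad = 08 e0 12 b0 5c 5c.
Inner input = (K'⊕ipad) ∥ m = 62 8a 78 da 36 36 ∥ 52 41 51 71.
Inner hash: even-index sum = 435 mod 256 = 179; odd-index sum = 588 mod 256 = 76 → b3 4c.
Outer input = (K'⊕opad) ∥ inner = 08 e0 12 b0 5c 5c ∥ b3 4c.
Outer hash (tag): even-index sum = 297 mod 256 = 41; odd-index sum = 568 mod 256 = 56 → 29 38.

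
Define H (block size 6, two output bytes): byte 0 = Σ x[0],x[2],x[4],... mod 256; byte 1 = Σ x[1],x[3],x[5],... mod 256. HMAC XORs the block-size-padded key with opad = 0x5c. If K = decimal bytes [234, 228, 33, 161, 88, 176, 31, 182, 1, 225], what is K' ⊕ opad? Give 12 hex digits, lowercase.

Key decimal bytes [234, 228, 33, 161, 88, 176, 31, 182, 1, 225] = ea e4 21 a1 58 b0 1f b6 01 e1 is 10 bytes > B = 6, so hash it first: H(key) = 83 cc, then zero-pad to 6 bytes: K' = 83 cc 00 00 00 00.
XOR each byte with 0x5c: 83⊕5c=df, cc⊕5c=90, 00⊕5c=5c, 00⊕5c=5c, 00⊕5c=5c, 00⊕5c=5c.

df905c5c5c5c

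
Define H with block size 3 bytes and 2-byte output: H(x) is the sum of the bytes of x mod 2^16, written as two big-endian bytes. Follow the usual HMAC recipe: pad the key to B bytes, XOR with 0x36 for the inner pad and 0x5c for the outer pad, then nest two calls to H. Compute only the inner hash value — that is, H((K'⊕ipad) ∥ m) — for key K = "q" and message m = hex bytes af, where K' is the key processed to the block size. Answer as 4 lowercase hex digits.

0162

Key "q" = 71 is 1 byte ≤ B = 3; zero-pad to 3 bytes: K' = 71 00 00.
K' ⊕ ipad = 47 36 36.
Inner input = 47 36 36 ∥ af.
Inner hash: sum = 71+54+54+175 = 354 → 01 62.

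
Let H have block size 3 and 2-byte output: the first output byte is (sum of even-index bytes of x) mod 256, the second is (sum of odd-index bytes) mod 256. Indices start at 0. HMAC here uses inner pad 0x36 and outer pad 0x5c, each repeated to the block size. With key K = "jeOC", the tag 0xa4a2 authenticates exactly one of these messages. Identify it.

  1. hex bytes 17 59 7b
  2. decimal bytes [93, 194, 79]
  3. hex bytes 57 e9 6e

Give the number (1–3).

3

Key "jeOC" = 6a 65 4f 43 is 4 bytes > B = 3, so hash it first: H(key) = b9 a8, then zero-pad to 3 bytes: K' = b9 a8 00.
K' ⊕ ipad = 8f 9e 36; K' ⊕ opad = e5 f4 5c.
m1: inner = H(8f 9e 36 17 59 7b) = 1e 30; tag = H(e5 f4 5c 1e 30) = 7112
m2: inner = H(8f 9e 36 5d c2 4f) = 87 4a; tag = H(e5 f4 5c 87 4a) = 8b7b
m3: inner = H(8f 9e 36 57 e9 6e) = ae 63; tag = H(e5 f4 5c ae 63) = a4a2 ← matches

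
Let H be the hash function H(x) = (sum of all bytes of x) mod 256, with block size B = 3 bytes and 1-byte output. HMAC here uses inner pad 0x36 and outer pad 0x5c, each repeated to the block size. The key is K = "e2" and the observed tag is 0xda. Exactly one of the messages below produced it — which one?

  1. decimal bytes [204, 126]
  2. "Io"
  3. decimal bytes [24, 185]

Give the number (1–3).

Key "e2" = 65 32 is 2 bytes ≤ B = 3; zero-pad to 3 bytes: K' = 65 32 00.
K' ⊕ ipad = 53 04 36; K' ⊕ opad = 39 6e 5c.
m1: inner = H(53 04 36 cc 7e) = d7; tag = H(39 6e 5c d7) = da ← matches
m2: inner = H(53 04 36 49 6f) = 45; tag = H(39 6e 5c 45) = 48
m3: inner = H(53 04 36 18 b9) = 5e; tag = H(39 6e 5c 5e) = 61

1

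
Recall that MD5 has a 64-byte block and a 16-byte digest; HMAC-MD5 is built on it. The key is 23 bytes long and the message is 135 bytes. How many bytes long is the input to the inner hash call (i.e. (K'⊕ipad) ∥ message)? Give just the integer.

Key is 23 ≤ 64 bytes, zero-padded: |K'| = 64.
Inner input = (K'⊕ipad) ∥ m → 64 + 135 = 199 bytes.

199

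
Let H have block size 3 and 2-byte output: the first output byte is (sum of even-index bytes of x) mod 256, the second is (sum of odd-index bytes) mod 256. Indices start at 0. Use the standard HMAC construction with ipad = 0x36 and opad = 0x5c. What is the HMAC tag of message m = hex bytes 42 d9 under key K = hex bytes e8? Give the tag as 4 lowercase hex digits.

8849

Key hex bytes e8 is 1 byte ≤ B = 3; zero-pad to 3 bytes: K' = e8 00 00.
K' ⊕ ipad = de 36 36.  K' ⊕ opad = b4 5c 5c.
Inner input = (K'⊕ipad) ∥ m = de 36 36 ∥ 42 d9.
Inner hash: even-index sum = 493 mod 256 = 237; odd-index sum = 120 mod 256 = 120 → ed 78.
Outer input = (K'⊕opad) ∥ inner = b4 5c 5c ∥ ed 78.
Outer hash (tag): even-index sum = 392 mod 256 = 136; odd-index sum = 329 mod 256 = 73 → 88 49.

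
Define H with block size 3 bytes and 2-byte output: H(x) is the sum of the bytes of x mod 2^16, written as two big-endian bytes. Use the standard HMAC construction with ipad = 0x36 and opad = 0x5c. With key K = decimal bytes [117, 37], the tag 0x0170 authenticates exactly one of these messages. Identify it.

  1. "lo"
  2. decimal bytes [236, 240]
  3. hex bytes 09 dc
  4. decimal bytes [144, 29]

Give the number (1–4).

Key decimal bytes [117, 37] = 75 25 is 2 bytes ≤ B = 3; zero-pad to 3 bytes: K' = 75 25 00.
K' ⊕ ipad = 43 13 36; K' ⊕ opad = 29 79 5c.
m1: inner = H(43 13 36 6c 6f) = 01 67; tag = H(29 79 5c 01 67) = 0166
m2: inner = H(43 13 36 ec f0) = 02 68; tag = H(29 79 5c 02 68) = 0168
m3: inner = H(43 13 36 09 dc) = 01 71; tag = H(29 79 5c 01 71) = 0170 ← matches
m4: inner = H(43 13 36 90 1d) = 01 39; tag = H(29 79 5c 01 39) = 0138

3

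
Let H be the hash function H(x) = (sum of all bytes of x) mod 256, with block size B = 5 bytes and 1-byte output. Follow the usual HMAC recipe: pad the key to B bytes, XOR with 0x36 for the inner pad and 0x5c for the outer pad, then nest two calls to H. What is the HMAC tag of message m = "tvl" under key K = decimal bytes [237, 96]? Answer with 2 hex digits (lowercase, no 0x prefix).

2a

Key decimal bytes [237, 96] = ed 60 is 2 bytes ≤ B = 5; zero-pad to 5 bytes: K' = ed 60 00 00 00.
K' ⊕ ipad = db 56 36 36 36.  K' ⊕ opad = b1 3c 5c 5c 5c.
Inner input = (K'⊕ipad) ∥ m = db 56 36 36 36 ∥ 74 76 6c.
Inner hash: sum = 219+86+54+54+54+116+118+108 = 809; mod 256 = 41 → 29.
Outer input = (K'⊕opad) ∥ inner = b1 3c 5c 5c 5c ∥ 29.
Outer hash (tag): sum = 177+60+92+92+92+41 = 554; mod 256 = 42 → 2a.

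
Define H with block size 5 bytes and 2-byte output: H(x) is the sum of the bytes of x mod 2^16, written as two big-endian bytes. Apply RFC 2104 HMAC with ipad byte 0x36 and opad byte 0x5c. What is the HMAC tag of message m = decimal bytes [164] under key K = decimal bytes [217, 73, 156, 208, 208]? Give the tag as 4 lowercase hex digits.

02fe

Key decimal bytes [217, 73, 156, 208, 208] = d9 49 9c d0 d0 is exactly B = 5 bytes: K' = d9 49 9c d0 d0.
K' ⊕ ipad = ef 7f aa e6 e6.  K' ⊕ opad = 85 15 c0 8c 8c.
Inner input = (K'⊕ipad) ∥ m = ef 7f aa e6 e6 ∥ a4.
Inner hash: sum = 239+127+170+230+230+164 = 1160 → 04 88.
Outer input = (K'⊕opad) ∥ inner = 85 15 c0 8c 8c ∥ 04 88.
Outer hash (tag): sum = 133+21+192+140+140+4+136 = 766 → 02 fe.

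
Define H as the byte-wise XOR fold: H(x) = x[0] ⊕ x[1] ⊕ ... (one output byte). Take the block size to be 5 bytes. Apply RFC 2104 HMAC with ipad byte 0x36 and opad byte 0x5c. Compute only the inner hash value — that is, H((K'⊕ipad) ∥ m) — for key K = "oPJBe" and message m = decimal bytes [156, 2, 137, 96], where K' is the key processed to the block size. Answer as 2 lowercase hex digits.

13

Key "oPJBe" = 6f 50 4a 42 65 is exactly B = 5 bytes: K' = 6f 50 4a 42 65.
K' ⊕ ipad = 59 66 7c 74 53.
Inner input = 59 66 7c 74 53 ∥ 9c 02 89 60.
Inner hash: XOR 59⊕66⊕7c⊕74⊕53⊕9c⊕02⊕89⊕60 = 13.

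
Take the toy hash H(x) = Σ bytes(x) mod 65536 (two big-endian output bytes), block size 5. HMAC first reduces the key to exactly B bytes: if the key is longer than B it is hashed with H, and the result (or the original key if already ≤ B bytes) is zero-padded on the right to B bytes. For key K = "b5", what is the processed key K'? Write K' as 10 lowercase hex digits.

6235000000

Key "b5" = 62 35 is 2 bytes ≤ B = 5; zero-pad to 5 bytes: K' = 62 35 00 00 00.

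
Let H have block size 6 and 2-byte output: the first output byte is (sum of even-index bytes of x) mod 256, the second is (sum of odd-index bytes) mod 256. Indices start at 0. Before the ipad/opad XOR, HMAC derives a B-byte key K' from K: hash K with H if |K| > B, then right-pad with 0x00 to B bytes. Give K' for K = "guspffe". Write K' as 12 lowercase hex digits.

a54b00000000

|K| = 7 > B = 6, so first hash the key.
H(K): even-index sum = 421 mod 256 = 165; odd-index sum = 331 mod 256 = 75 → a5 4b.
Zero-pad H(K) = a5 4b to 6 bytes: K' = a5 4b 00 00 00 00.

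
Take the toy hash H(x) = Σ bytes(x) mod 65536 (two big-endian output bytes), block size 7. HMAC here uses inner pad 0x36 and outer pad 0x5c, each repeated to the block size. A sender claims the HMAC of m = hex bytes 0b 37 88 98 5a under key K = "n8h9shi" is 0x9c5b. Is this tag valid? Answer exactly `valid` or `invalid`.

invalid

Key "n8h9shi" = 6e 38 68 39 73 68 69 is exactly B = 7 bytes: K' = 6e 38 68 39 73 68 69.
K' ⊕ ipad = 58 0e 5e 0f 45 5e 5f; K' ⊕ opad = 32 64 34 65 2f 34 35.
Inner hash: sum = 88+14+94+15+69+94+95+11+55+136+152+90 = 913 → 03 91.
Outer hash (recomputed tag): sum = 50+100+52+101+47+52+53+3+145 = 603 → 02 5b.
Recomputed tag = 025b; claimed = 9c5b → mismatch.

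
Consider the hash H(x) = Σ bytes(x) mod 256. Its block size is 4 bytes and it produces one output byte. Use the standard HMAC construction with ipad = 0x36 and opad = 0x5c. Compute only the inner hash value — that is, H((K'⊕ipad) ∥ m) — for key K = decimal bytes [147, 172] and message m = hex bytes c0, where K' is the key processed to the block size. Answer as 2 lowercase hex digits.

Key decimal bytes [147, 172] = 93 ac is 2 bytes ≤ B = 4; zero-pad to 4 bytes: K' = 93 ac 00 00.
K' ⊕ ipad = a5 9a 36 36.
Inner input = a5 9a 36 36 ∥ c0.
Inner hash: sum = 165+154+54+54+192 = 619; mod 256 = 107 → 6b.

6b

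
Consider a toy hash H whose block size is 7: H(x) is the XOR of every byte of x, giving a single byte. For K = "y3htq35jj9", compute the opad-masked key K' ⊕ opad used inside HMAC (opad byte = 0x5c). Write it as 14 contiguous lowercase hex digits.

Key "y3htq35jj9" = 79 33 68 74 71 33 35 6a 6a 39 is 10 bytes > B = 7, so hash it first: H(key) = 18, then zero-pad to 7 bytes: K' = 18 00 00 00 00 00 00.
XOR each byte with 0x5c: 18⊕5c=44, 00⊕5c=5c, 00⊕5c=5c, 00⊕5c=5c, 00⊕5c=5c, 00⊕5c=5c, 00⊕5c=5c.

445c5c5c5c5c5c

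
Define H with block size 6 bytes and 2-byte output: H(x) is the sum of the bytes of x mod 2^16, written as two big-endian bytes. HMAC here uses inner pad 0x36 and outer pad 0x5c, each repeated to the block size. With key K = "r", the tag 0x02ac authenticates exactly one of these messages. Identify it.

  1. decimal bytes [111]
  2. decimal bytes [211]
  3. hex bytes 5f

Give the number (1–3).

Key "r" = 72 is 1 byte ≤ B = 6; zero-pad to 6 bytes: K' = 72 00 00 00 00 00.
K' ⊕ ipad = 44 36 36 36 36 36; K' ⊕ opad = 2e 5c 5c 5c 5c 5c.
m1: inner = H(44 36 36 36 36 36 6f) = 01 c1; tag = H(2e 5c 5c 5c 5c 5c 01 c1) = 02bc
m2: inner = H(44 36 36 36 36 36 d3) = 02 25; tag = H(2e 5c 5c 5c 5c 5c 02 25) = 0221
m3: inner = H(44 36 36 36 36 36 5f) = 01 b1; tag = H(2e 5c 5c 5c 5c 5c 01 b1) = 02ac ← matches

3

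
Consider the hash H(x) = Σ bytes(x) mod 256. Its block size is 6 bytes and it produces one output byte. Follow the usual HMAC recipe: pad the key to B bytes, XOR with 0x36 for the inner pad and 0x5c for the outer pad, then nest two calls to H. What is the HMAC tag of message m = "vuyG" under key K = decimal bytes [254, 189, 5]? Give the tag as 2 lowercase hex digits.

c3

Key decimal bytes [254, 189, 5] = fe bd 05 is 3 bytes ≤ B = 6; zero-pad to 6 bytes: K' = fe bd 05 00 00 00.
K' ⊕ ipad = c8 8b 33 36 36 36.  K' ⊕ opad = a2 e1 59 5c 5c 5c.
Inner input = (K'⊕ipad) ∥ m = c8 8b 33 36 36 36 ∥ 76 75 79 47.
Inner hash: sum = 200+139+51+54+54+54+118+117+121+71 = 979; mod 256 = 211 → d3.
Outer input = (K'⊕opad) ∥ inner = a2 e1 59 5c 5c 5c ∥ d3.
Outer hash (tag): sum = 162+225+89+92+92+92+211 = 963; mod 256 = 195 → c3.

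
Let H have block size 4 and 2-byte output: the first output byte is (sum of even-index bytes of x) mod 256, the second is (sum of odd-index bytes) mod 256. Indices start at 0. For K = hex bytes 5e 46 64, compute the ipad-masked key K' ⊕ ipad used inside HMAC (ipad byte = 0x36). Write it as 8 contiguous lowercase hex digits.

68705236

Key hex bytes 5e 46 64 is 3 bytes ≤ B = 4; zero-pad to 4 bytes: K' = 5e 46 64 00.
XOR each byte with 0x36: 5e⊕36=68, 46⊕36=70, 64⊕36=52, 00⊕36=36.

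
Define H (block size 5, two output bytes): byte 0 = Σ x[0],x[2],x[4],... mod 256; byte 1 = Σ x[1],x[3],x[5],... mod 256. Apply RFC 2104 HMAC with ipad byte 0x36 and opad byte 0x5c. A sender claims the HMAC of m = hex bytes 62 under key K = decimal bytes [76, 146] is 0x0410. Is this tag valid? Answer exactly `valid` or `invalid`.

Key decimal bytes [76, 146] = 4c 92 is 2 bytes ≤ B = 5; zero-pad to 5 bytes: K' = 4c 92 00 00 00.
K' ⊕ ipad = 7a a4 36 36 36; K' ⊕ opad = 10 ce 5c 5c 5c.
Inner hash: even-index sum = 230 mod 256 = 230; odd-index sum = 316 mod 256 = 60 → e6 3c.
Outer hash (recomputed tag): even-index sum = 260 mod 256 = 4; odd-index sum = 528 mod 256 = 16 → 04 10.
Recomputed tag = 0410; claimed = 0410 → match.

valid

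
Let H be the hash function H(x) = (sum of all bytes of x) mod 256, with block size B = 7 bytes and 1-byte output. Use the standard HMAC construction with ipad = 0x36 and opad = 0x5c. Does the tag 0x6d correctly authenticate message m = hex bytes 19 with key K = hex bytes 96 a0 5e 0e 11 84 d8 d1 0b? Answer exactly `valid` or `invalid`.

invalid

Key hex bytes 96 a0 5e 0e 11 84 d8 d1 0b is 9 bytes > B = 7, so hash it first: H(key) = eb, then zero-pad to 7 bytes: K' = eb 00 00 00 00 00 00.
K' ⊕ ipad = dd 36 36 36 36 36 36; K' ⊕ opad = b7 5c 5c 5c 5c 5c 5c.
Inner hash: sum = 221+54+54+54+54+54+54+25 = 570; mod 256 = 58 → 3a.
Outer hash (recomputed tag): sum = 183+92+92+92+92+92+92+58 = 793; mod 256 = 25 → 19.
Recomputed tag = 19; claimed = 6d → mismatch.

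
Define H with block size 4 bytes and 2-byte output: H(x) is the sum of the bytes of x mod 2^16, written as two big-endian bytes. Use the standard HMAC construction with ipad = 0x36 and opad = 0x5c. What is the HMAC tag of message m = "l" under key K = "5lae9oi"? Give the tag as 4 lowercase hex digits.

0195

Key "5lae9oi" = 35 6c 61 65 39 6f 69 is 7 bytes > B = 4, so hash it first: H(key) = 02 78, then zero-pad to 4 bytes: K' = 02 78 00 00.
K' ⊕ ipad = 34 4e 36 36.  K' ⊕ opad = 5e 24 5c 5c.
Inner input = (K'⊕ipad) ∥ m = 34 4e 36 36 ∥ 6c.
Inner hash: sum = 52+78+54+54+108 = 346 → 01 5a.
Outer input = (K'⊕opad) ∥ inner = 5e 24 5c 5c ∥ 01 5a.
Outer hash (tag): sum = 94+36+92+92+1+90 = 405 → 01 95.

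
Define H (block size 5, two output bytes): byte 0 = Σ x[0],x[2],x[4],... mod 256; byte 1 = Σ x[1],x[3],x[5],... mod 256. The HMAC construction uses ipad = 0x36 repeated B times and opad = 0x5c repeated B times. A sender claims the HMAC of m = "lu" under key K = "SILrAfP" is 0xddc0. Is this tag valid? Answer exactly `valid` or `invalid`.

Key "SILrAfP" = 53 49 4c 72 41 66 50 is 7 bytes > B = 5, so hash it first: H(key) = 30 21, then zero-pad to 5 bytes: K' = 30 21 00 00 00.
K' ⊕ ipad = 06 17 36 36 36; K' ⊕ opad = 6c 7d 5c 5c 5c.
Inner hash: even-index sum = 231 mod 256 = 231; odd-index sum = 185 mod 256 = 185 → e7 b9.
Outer hash (recomputed tag): even-index sum = 477 mod 256 = 221; odd-index sum = 448 mod 256 = 192 → dd c0.
Recomputed tag = ddc0; claimed = ddc0 → match.

valid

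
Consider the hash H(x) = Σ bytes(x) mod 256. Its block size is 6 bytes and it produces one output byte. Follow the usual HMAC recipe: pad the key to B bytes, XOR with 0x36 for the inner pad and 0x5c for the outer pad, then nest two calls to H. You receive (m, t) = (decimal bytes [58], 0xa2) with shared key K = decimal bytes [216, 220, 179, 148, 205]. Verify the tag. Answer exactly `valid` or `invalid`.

invalid

Key decimal bytes [216, 220, 179, 148, 205] = d8 dc b3 94 cd is 5 bytes ≤ B = 6; zero-pad to 6 bytes: K' = d8 dc b3 94 cd 00.
K' ⊕ ipad = ee ea 85 a2 fb 36; K' ⊕ opad = 84 80 ef c8 91 5c.
Inner hash: sum = 238+234+133+162+251+54+58 = 1130; mod 256 = 106 → 6a.
Outer hash (recomputed tag): sum = 132+128+239+200+145+92+106 = 1042; mod 256 = 18 → 12.
Recomputed tag = 12; claimed = a2 → mismatch.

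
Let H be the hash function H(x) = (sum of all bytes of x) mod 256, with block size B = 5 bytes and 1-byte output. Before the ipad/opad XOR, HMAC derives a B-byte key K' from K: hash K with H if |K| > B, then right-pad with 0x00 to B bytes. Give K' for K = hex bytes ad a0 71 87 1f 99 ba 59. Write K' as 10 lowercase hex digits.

1000000000

|K| = 8 > B = 5, so first hash the key.
H(K): sum = 173+160+113+135+31+153+186+89 = 1040; mod 256 = 16 → 10.
Zero-pad H(K) = 10 to 5 bytes: K' = 10 00 00 00 00.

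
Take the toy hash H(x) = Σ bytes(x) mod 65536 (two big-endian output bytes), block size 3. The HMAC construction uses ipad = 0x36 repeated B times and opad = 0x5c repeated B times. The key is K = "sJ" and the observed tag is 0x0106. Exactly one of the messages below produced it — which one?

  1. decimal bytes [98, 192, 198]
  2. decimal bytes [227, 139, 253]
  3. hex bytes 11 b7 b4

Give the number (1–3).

Key "sJ" = 73 4a is 2 bytes ≤ B = 3; zero-pad to 3 bytes: K' = 73 4a 00.
K' ⊕ ipad = 45 7c 36; K' ⊕ opad = 2f 16 5c.
m1: inner = H(45 7c 36 62 c0 c6) = 02 df; tag = H(2f 16 5c 02 df) = 0182
m2: inner = H(45 7c 36 e3 8b fd) = 03 62; tag = H(2f 16 5c 03 62) = 0106 ← matches
m3: inner = H(45 7c 36 11 b7 b4) = 02 73; tag = H(2f 16 5c 02 73) = 0116

2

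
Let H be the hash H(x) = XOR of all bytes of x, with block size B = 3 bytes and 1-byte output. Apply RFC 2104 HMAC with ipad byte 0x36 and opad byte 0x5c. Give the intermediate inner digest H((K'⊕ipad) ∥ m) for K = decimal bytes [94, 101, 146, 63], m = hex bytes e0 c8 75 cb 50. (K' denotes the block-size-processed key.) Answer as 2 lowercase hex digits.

66

Key decimal bytes [94, 101, 146, 63] = 5e 65 92 3f is 4 bytes > B = 3, so hash it first: H(key) = 96, then zero-pad to 3 bytes: K' = 96 00 00.
K' ⊕ ipad = a0 36 36.
Inner input = a0 36 36 ∥ e0 c8 75 cb 50.
Inner hash: XOR a0⊕36⊕36⊕e0⊕c8⊕75⊕cb⊕50 = 66.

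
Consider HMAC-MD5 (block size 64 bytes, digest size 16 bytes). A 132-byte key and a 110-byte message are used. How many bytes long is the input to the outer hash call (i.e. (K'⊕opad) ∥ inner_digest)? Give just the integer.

Key is 132 > 64 bytes, so it is hashed to 16 bytes then zero-padded to 64: |K'| = 64.
Outer input = (K'⊕opad) ∥ H(inner) → 64 + 16 = 80 bytes.

80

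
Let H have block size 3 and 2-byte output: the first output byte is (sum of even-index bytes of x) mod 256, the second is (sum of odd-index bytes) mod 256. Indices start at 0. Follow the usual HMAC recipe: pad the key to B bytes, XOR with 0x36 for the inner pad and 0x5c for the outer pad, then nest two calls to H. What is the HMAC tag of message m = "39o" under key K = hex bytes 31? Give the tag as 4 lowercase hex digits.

Key hex bytes 31 is 1 byte ≤ B = 3; zero-pad to 3 bytes: K' = 31 00 00.
K' ⊕ ipad = 07 36 36.  K' ⊕ opad = 6d 5c 5c.
Inner input = (K'⊕ipad) ∥ m = 07 36 36 ∥ 33 39 6f.
Inner hash: even-index sum = 118 mod 256 = 118; odd-index sum = 216 mod 256 = 216 → 76 d8.
Outer input = (K'⊕opad) ∥ inner = 6d 5c 5c ∥ 76 d8.
Outer hash (tag): even-index sum = 417 mod 256 = 161; odd-index sum = 210 mod 256 = 210 → a1 d2.

a1d2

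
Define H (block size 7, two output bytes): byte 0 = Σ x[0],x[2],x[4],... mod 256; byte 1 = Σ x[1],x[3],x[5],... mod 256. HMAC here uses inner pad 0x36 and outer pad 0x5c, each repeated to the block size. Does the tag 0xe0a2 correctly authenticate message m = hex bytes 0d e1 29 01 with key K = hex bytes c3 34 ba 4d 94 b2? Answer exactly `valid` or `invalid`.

valid

Key hex bytes c3 34 ba 4d 94 b2 is 6 bytes ≤ B = 7; zero-pad to 7 bytes: K' = c3 34 ba 4d 94 b2 00.
K' ⊕ ipad = f5 02 8c 7b a2 84 36; K' ⊕ opad = 9f 68 e6 11 c8 ee 5c.
Inner hash: even-index sum = 827 mod 256 = 59; odd-index sum = 311 mod 256 = 55 → 3b 37.
Outer hash (recomputed tag): even-index sum = 736 mod 256 = 224; odd-index sum = 418 mod 256 = 162 → e0 a2.
Recomputed tag = e0a2; claimed = e0a2 → match.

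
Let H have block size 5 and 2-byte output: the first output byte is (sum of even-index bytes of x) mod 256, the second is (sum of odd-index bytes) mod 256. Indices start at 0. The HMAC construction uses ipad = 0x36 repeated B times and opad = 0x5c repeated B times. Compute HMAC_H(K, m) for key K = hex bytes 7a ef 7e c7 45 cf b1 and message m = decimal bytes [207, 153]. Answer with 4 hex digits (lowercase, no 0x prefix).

Key hex bytes 7a ef 7e c7 45 cf b1 is 7 bytes > B = 5, so hash it first: H(key) = ee 85, then zero-pad to 5 bytes: K' = ee 85 00 00 00.
K' ⊕ ipad = d8 b3 36 36 36.  K' ⊕ opad = b2 d9 5c 5c 5c.
Inner input = (K'⊕ipad) ∥ m = d8 b3 36 36 36 ∥ cf 99.
Inner hash: even-index sum = 477 mod 256 = 221; odd-index sum = 440 mod 256 = 184 → dd b8.
Outer input = (K'⊕opad) ∥ inner = b2 d9 5c 5c 5c ∥ dd b8.
Outer hash (tag): even-index sum = 546 mod 256 = 34; odd-index sum = 530 mod 256 = 18 → 22 12.

2212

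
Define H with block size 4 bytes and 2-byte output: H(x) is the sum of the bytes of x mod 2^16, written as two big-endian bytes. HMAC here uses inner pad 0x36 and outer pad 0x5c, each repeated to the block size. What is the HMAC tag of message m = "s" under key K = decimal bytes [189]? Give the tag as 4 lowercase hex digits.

0296

Key decimal bytes [189] = bd is 1 byte ≤ B = 4; zero-pad to 4 bytes: K' = bd 00 00 00.
K' ⊕ ipad = 8b 36 36 36.  K' ⊕ opad = e1 5c 5c 5c.
Inner input = (K'⊕ipad) ∥ m = 8b 36 36 36 ∥ 73.
Inner hash: sum = 139+54+54+54+115 = 416 → 01 a0.
Outer input = (K'⊕opad) ∥ inner = e1 5c 5c 5c ∥ 01 a0.
Outer hash (tag): sum = 225+92+92+92+1+160 = 662 → 02 96.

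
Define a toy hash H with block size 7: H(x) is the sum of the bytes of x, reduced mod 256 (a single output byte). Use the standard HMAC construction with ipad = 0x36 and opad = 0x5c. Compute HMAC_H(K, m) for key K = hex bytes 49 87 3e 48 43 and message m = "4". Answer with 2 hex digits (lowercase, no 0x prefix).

08

Key hex bytes 49 87 3e 48 43 is 5 bytes ≤ B = 7; zero-pad to 7 bytes: K' = 49 87 3e 48 43 00 00.
K' ⊕ ipad = 7f b1 08 7e 75 36 36.  K' ⊕ opad = 15 db 62 14 1f 5c 5c.
Inner input = (K'⊕ipad) ∥ m = 7f b1 08 7e 75 36 36 ∥ 34.
Inner hash: sum = 127+177+8+126+117+54+54+52 = 715; mod 256 = 203 → cb.
Outer input = (K'⊕opad) ∥ inner = 15 db 62 14 1f 5c 5c ∥ cb.
Outer hash (tag): sum = 21+219+98+20+31+92+92+203 = 776; mod 256 = 8 → 08.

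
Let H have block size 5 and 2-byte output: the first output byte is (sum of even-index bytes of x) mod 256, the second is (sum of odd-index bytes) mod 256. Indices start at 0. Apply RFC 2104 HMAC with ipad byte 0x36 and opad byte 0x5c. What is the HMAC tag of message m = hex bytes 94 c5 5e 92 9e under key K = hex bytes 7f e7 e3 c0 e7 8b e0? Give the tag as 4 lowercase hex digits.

f7ac

Key hex bytes 7f e7 e3 c0 e7 8b e0 is 7 bytes > B = 5, so hash it first: H(key) = 29 32, then zero-pad to 5 bytes: K' = 29 32 00 00 00.
K' ⊕ ipad = 1f 04 36 36 36.  K' ⊕ opad = 75 6e 5c 5c 5c.
Inner input = (K'⊕ipad) ∥ m = 1f 04 36 36 36 ∥ 94 c5 5e 92 9e.
Inner hash: even-index sum = 482 mod 256 = 226; odd-index sum = 458 mod 256 = 202 → e2 ca.
Outer input = (K'⊕opad) ∥ inner = 75 6e 5c 5c 5c ∥ e2 ca.
Outer hash (tag): even-index sum = 503 mod 256 = 247; odd-index sum = 428 mod 256 = 172 → f7 ac.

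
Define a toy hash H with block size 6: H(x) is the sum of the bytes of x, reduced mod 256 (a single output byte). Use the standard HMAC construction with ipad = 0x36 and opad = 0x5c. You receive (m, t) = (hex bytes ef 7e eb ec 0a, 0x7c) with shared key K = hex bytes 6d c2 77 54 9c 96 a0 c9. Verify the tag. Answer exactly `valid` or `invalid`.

Key hex bytes 6d c2 77 54 9c 96 a0 c9 is 8 bytes > B = 6, so hash it first: H(key) = 95, then zero-pad to 6 bytes: K' = 95 00 00 00 00 00.
K' ⊕ ipad = a3 36 36 36 36 36; K' ⊕ opad = c9 5c 5c 5c 5c 5c.
Inner hash: sum = 163+54+54+54+54+54+239+126+235+236+10 = 1279; mod 256 = 255 → ff.
Outer hash (recomputed tag): sum = 201+92+92+92+92+92+255 = 916; mod 256 = 148 → 94.
Recomputed tag = 94; claimed = 7c → mismatch.

invalid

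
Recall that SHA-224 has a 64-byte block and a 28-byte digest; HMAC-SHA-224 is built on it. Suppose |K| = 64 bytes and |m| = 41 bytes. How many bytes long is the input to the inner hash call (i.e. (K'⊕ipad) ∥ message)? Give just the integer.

Key is 64 ≤ 64 bytes, zero-padded: |K'| = 64.
Inner input = (K'⊕ipad) ∥ m → 64 + 41 = 105 bytes.

105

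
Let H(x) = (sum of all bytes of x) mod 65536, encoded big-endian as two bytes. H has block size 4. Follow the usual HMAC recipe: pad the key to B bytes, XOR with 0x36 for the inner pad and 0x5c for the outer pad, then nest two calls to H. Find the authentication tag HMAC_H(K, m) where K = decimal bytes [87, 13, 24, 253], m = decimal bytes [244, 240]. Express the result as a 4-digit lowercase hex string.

01bd

Key decimal bytes [87, 13, 24, 253] = 57 0d 18 fd is exactly B = 4 bytes: K' = 57 0d 18 fd.
K' ⊕ ipad = 61 3b 2e cb.  K' ⊕ opad = 0b 51 44 a1.
Inner input = (K'⊕ipad) ∥ m = 61 3b 2e cb ∥ f4 f0.
Inner hash: sum = 97+59+46+203+244+240 = 889 → 03 79.
Outer input = (K'⊕opad) ∥ inner = 0b 51 44 a1 ∥ 03 79.
Outer hash (tag): sum = 11+81+68+161+3+121 = 445 → 01 bd.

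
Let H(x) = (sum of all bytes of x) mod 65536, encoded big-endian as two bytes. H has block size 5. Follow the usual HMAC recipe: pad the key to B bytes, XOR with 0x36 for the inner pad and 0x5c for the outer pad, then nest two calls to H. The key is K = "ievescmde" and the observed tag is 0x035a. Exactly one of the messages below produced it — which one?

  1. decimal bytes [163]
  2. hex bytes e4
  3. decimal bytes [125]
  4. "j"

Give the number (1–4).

Key "ievescmde" = 69 65 76 65 73 63 6d 64 65 is 9 bytes > B = 5, so hash it first: H(key) = 03 b5, then zero-pad to 5 bytes: K' = 03 b5 00 00 00.
K' ⊕ ipad = 35 83 36 36 36; K' ⊕ opad = 5f e9 5c 5c 5c.
m1: inner = H(35 83 36 36 36 a3) = 01 fd; tag = H(5f e9 5c 5c 5c 01 fd) = 035a ← matches
m2: inner = H(35 83 36 36 36 e4) = 02 3e; tag = H(5f e9 5c 5c 5c 02 3e) = 029c
m3: inner = H(35 83 36 36 36 7d) = 01 d7; tag = H(5f e9 5c 5c 5c 01 d7) = 0334
m4: inner = H(35 83 36 36 36 6a) = 01 c4; tag = H(5f e9 5c 5c 5c 01 c4) = 0321

1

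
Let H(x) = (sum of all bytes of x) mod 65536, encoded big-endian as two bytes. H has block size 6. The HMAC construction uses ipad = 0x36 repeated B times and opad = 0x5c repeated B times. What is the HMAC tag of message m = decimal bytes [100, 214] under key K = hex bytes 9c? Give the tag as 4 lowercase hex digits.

Key hex bytes 9c is 1 byte ≤ B = 6; zero-pad to 6 bytes: K' = 9c 00 00 00 00 00.
K' ⊕ ipad = aa 36 36 36 36 36.  K' ⊕ opad = c0 5c 5c 5c 5c 5c.
Inner input = (K'⊕ipad) ∥ m = aa 36 36 36 36 36 ∥ 64 d6.
Inner hash: sum = 170+54+54+54+54+54+100+214 = 754 → 02 f2.
Outer input = (K'⊕opad) ∥ inner = c0 5c 5c 5c 5c 5c ∥ 02 f2.
Outer hash (tag): sum = 192+92+92+92+92+92+2+242 = 896 → 03 80.

0380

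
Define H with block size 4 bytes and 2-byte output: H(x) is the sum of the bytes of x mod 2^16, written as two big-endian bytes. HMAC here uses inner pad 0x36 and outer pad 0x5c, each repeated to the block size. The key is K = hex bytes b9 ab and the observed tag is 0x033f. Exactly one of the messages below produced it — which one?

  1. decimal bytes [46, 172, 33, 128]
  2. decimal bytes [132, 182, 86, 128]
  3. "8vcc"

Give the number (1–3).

Key hex bytes b9 ab is 2 bytes ≤ B = 4; zero-pad to 4 bytes: K' = b9 ab 00 00.
K' ⊕ ipad = 8f 9d 36 36; K' ⊕ opad = e5 f7 5c 5c.
m1: inner = H(8f 9d 36 36 2e ac 21 80) = 03 13; tag = H(e5 f7 5c 5c 03 13) = 02aa
m2: inner = H(8f 9d 36 36 84 b6 56 80) = 03 a8; tag = H(e5 f7 5c 5c 03 a8) = 033f ← matches
m3: inner = H(8f 9d 36 36 38 76 63 63) = 03 0c; tag = H(e5 f7 5c 5c 03 0c) = 02a3

2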